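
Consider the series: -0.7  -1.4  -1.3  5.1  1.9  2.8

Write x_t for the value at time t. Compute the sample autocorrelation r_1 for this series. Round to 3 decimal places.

0.157

Mean x̄ = (-0.7 − 1.4 − 1.3 + 5.1 + 1.9 + 2.8)/6 = 1.0667
Deviations from mean: -1.7667, -2.4667, -2.3667, 4.0333, 0.8333, 1.7333
Numerator Σ_{t=1}^{5}(x_t−x̄)(x_{t+1}−x̄) = 5.4556
Denominator Σ(x_t−x̄)² = 34.7733
r_1 = 5.4556 / 34.7733 = 0.157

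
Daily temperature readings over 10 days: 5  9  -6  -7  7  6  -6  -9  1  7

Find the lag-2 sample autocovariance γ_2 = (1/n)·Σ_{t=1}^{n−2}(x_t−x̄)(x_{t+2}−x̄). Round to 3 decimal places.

Mean x̄ = (5 + 9 − 6 − 7 + 7 + 6 − 6 − 9 + 1 + 7)/10 = 0.7000
Σ_{t=1}^{8}(x_t−x̄)(x_{t+2}−x̄) = -332.4800
γ_2 = -332.4800 / 10 = -33.248

-33.248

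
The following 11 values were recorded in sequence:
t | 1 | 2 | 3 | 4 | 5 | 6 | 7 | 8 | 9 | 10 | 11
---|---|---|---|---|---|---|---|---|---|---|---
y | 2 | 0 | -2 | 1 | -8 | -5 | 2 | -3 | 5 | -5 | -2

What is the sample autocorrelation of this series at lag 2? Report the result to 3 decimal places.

Mean ȳ = (2 + 0 − 2 + 1 − 8 − 5 + 2 − 3 + 5 − 5 − 2)/11 = -1.3636
Numerator Σ_{t=1}^{9}(y_t−ȳ)(y_{t+2}−ȳ) = 3.6446
Denominator Σ(y_t−ȳ)² = 144.5455
r_2 = 3.6446 / 144.5455 = 0.025

0.025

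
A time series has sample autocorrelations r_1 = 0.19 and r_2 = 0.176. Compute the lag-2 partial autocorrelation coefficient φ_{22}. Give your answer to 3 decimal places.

φ_{22} = (r_2 − r_1²) / (1 − r_1²)
r_1² = (0.19)² = 0.0361
Numerator = 0.176 − 0.0361 = 0.1399; denominator = 1 − 0.0361 = 0.9639
φ_{22} = 0.1399 / 0.9639 = 0.145

0.145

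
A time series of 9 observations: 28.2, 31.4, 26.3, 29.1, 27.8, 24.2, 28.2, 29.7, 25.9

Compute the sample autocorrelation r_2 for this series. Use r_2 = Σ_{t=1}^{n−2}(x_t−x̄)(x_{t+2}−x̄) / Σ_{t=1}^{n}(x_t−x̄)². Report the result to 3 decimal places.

-0.214

Mean x̄ = (28.2 + 31.4 + 26.3 + 29.1 + 27.8 + 24.2 + 28.2 + 29.7 + 25.9)/9 = 27.8667
Σ(x_t−x̄)(x_{t+2}−x̄) = (-0.5222) + (4.3578) + (0.1044) + (-4.5222) + (-0.0222) + (-6.7222) + (-0.6556) = -7.9822
Denominator Σ(x_t−x̄)² = 37.3600
r_2 = -7.9822 / 37.3600 = -0.214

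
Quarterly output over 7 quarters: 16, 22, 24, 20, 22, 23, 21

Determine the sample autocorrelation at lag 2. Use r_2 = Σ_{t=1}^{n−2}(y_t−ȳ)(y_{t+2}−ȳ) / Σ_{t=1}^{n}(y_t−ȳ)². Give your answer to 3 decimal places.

-0.379

Mean ȳ = (16 + 22 + 24 + 20 + 22 + 23 + 21)/7 = 21.1429
Deviations from mean: -5.1429, 0.8571, 2.8571, -1.1429, 0.8571, 1.8571, -0.1429
Σ(y_t−ȳ)(y_{t+2}−ȳ) = (-14.6939) + (-0.9796) + (2.4490) + (-2.1224) + (-0.1224) = -15.4694
Denominator Σ(y_t−ȳ)² = 40.8571
r_2 = -15.4694 / 40.8571 = -0.379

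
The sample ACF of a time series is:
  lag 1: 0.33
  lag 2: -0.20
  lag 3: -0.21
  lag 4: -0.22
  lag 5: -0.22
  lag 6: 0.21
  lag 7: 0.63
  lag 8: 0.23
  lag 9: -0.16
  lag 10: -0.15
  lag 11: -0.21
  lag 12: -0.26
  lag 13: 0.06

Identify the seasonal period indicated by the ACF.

The largest autocorrelation is r_7 = 0.63; the remaining lags stay at or below 0.33.
The dominant spike at lag 7 indicates a seasonal period of 7.

7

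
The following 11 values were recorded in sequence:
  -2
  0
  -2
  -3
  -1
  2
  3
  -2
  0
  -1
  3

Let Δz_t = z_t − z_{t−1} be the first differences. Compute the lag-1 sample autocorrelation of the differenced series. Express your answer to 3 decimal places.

First differences Δz: 2, -2, -1, 2, 3, 1, -5, 2, -1, 4
Mean of differences = 0.5000
Numerator Σ(Δz_t−Δz̄)(Δz_{t+1}−Δz̄) = -15.7500
Denominator Σ(Δz_t−Δz̄)² = 66.5000
r_1(Δz) = -15.7500 / 66.5000 = -0.237

-0.237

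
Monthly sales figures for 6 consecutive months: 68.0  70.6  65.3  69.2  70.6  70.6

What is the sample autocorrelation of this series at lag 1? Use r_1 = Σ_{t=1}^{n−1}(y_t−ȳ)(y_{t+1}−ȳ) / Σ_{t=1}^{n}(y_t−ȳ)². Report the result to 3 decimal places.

Mean ȳ = (68.0 + 70.6 + 65.3 + 69.2 + 70.6 + 70.6)/6 = 69.0500
Deviations from mean: -1.0500, 1.5500, -3.7500, 0.1500, 1.5500, 1.5500
Numerator Σ_{t=1}^{5}(y_t−ȳ)(y_{t+1}−ȳ) = -5.3675
Denominator Σ(y_t−ȳ)² = 22.3950
r_1 = -5.3675 / 22.3950 = -0.240

-0.240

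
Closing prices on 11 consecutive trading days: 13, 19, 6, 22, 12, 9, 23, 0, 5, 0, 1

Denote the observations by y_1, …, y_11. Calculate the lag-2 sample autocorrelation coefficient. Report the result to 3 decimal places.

0.263

Mean ȳ = (13 + 19 + 6 + 22 + 12 + 9 + 23 + 0 + 5 + 0 + 1)/11 = 10.0000
Numerator Σ_{t=1}^{9}(y_t−ȳ)(y_{t+2}−ȳ) = 192.0000
Denominator Σ(y_t−ȳ)² = 730.0000
r_2 = 192.0000 / 730.0000 = 0.263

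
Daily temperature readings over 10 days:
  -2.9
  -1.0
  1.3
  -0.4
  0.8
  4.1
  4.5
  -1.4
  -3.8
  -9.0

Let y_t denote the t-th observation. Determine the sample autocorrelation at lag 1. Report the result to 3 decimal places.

0.416

Mean ȳ = (-2.9 − 1.0 + 1.3 − 0.4 + 0.8 + 4.1 + 4.5 − 1.4 − 3.8 − 9.0)/10 = -0.7800
Numerator Σ_{t=1}^{9}(y_t−ȳ)(y_{t+1}−ȳ) = 58.2996
Denominator Σ(y_t−ȳ)² = 140.2760
r_1 = 58.2996 / 140.2760 = 0.416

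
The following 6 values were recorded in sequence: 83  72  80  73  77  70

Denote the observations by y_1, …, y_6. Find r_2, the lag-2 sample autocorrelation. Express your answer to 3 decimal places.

Mean ȳ = (83 + 72 + 80 + 73 + 77 + 70)/6 = 75.8333
Deviations from mean: 7.1667, -3.8333, 4.1667, -2.8333, 1.1667, -5.8333
Σ(y_t−ȳ)(y_{t+2}−ȳ) = (29.8611) + (10.8611) + (4.8611) + (16.5278) = 62.1111
Denominator Σ(y_t−ȳ)² = 126.8333
r_2 = 62.1111 / 126.8333 = 0.490

0.490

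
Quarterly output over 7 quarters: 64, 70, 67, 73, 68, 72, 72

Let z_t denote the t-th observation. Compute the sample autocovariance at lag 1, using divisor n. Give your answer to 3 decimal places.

Mean z̄ = (64 + 70 + 67 + 73 + 68 + 72 + 72)/7 = 69.4286
Σ_{t=1}^{6}(z_t−z̄)(z_{t+1}−z̄) = -15.3265
γ_1 = -15.3265 / 7 = -2.190

-2.190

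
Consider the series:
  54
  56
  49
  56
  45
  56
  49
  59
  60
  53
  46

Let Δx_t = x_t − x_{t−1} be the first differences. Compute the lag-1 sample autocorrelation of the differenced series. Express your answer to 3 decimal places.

-0.613

First differences Δx: 2, -7, 7, -11, 11, -7, 10, 1, -7, -7
Mean of differences = -0.8000
Numerator Σ(Δx_t−Δx̄)(Δx_{t+1}−Δx̄) = -359.0400
Denominator Σ(Δx_t−Δx̄)² = 585.6000
r_1(Δx) = -359.0400 / 585.6000 = -0.613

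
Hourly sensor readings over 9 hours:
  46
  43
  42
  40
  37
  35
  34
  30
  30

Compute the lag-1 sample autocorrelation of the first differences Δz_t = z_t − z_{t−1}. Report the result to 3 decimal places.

First differences Δz: -3, -1, -2, -3, -2, -1, -4, 0
Mean of differences = -2.0000
Numerator Σ(Δz_t−Δz̄)(Δz_{t+1}−Δz̄) = -7.0000
Denominator Σ(Δz_t−Δz̄)² = 12.0000
r_1(Δz) = -7.0000 / 12.0000 = -0.583

-0.583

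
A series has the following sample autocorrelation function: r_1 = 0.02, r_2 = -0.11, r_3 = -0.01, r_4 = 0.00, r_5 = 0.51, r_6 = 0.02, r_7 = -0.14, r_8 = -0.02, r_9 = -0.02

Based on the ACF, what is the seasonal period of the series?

The largest autocorrelation is r_5 = 0.51; the remaining lags stay at or below 0.02.
The dominant spike at lag 5 indicates a seasonal period of 5.

5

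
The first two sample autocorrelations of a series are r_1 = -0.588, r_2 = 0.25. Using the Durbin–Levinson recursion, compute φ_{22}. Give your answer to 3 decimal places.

-0.146

φ_{22} = (r_2 − r_1²) / (1 − r_1²)
r_1² = (-0.588)² = 0.345744
Numerator = 0.25 − 0.3457 = -0.0957; denominator = 1 − 0.3457 = 0.6543
φ_{22} = -0.0957 / 0.6543 = -0.146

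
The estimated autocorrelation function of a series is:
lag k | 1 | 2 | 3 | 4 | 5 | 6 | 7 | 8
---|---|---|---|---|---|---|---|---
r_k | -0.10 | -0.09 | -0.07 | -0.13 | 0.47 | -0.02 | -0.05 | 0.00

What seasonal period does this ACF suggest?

The largest autocorrelation is r_5 = 0.47; the remaining lags stay at or below 0.00.
The dominant spike at lag 5 indicates a seasonal period of 5.

5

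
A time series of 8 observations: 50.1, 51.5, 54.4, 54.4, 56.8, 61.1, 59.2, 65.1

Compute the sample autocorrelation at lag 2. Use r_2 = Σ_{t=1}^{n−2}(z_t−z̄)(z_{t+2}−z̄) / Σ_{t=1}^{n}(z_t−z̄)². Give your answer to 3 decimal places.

Mean z̄ = (50.1 + 51.5 + 54.4 + 54.4 + 56.8 + 61.1 + 59.2 + 65.1)/8 = 56.5750
Σ(z_t−z̄)(z_{t+2}−z̄) = (14.0831) + (11.0381) + (-0.4894) + (-9.8419) + (0.5906) + (38.5756) = 53.9563
Denominator Σ(z_t−z̄)² = 177.2350
r_2 = 53.9563 / 177.2350 = 0.304

0.304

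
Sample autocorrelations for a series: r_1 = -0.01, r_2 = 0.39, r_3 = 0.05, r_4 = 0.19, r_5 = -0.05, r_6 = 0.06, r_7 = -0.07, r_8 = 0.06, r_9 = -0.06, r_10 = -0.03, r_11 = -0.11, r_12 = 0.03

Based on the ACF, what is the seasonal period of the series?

2

The largest autocorrelation is r_2 = 0.39, with a weaker echo at lag 4 (0.19); the remaining lags stay at or below 0.06.
The dominant spike at lag 2 indicates a seasonal period of 2.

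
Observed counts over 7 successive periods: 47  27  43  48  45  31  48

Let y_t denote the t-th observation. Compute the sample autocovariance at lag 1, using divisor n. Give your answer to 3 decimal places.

-25.277

Mean ȳ = (47 + 27 + 43 + 48 + 45 + 31 + 48)/7 = 41.2857
Deviations: 5.7143, -14.2857, 1.7143, 6.7143, 3.7143, -10.2857, 6.7143
Σ_{t=1}^{6}(y_t−ȳ)(y_{t+1}−ȳ) = -176.9388
γ_1 = -176.9388 / 7 = -25.277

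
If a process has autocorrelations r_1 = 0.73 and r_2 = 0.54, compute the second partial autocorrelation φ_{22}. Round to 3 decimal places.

0.015

φ_{22} = (r_2 − r_1²) / (1 − r_1²)
r_1² = (0.73)² = 0.5329
Numerator = 0.54 − 0.5329 = 0.0071; denominator = 1 − 0.5329 = 0.4671
φ_{22} = 0.0071 / 0.4671 = 0.015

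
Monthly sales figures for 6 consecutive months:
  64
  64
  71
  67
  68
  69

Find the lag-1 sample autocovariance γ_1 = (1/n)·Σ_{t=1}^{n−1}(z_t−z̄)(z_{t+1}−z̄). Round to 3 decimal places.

-0.227

Mean z̄ = (64 + 64 + 71 + 67 + 68 + 69)/6 = 67.1667
Σ_{t=1}^{5}(z_t−z̄)(z_{t+1}−z̄) = -1.3611
γ_1 = -1.3611 / 6 = -0.227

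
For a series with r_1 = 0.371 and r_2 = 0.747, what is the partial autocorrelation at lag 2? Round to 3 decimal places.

φ_{22} = (r_2 − r_1²) / (1 − r_1²)
r_1² = (0.371)² = 0.137641
Numerator = 0.747 − 0.1376 = 0.6094; denominator = 1 − 0.1376 = 0.8624
φ_{22} = 0.6094 / 0.8624 = 0.707

0.707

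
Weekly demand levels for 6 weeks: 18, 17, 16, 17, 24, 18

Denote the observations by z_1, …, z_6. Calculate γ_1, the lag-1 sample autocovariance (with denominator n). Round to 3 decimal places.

-0.463

Mean z̄ = (18 + 17 + 16 + 17 + 24 + 18)/6 = 18.3333
Σ_{t=1}^{5}(z_t−z̄)(z_{t+1}−z̄) = -2.7778
γ_1 = -2.7778 / 6 = -0.463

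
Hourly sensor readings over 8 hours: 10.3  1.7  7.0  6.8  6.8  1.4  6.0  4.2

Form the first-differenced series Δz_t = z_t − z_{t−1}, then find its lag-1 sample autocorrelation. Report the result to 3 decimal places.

-0.511

First differences Δz: -8.6, 5.3, -0.2, 0.0, -5.4, 4.6, -1.8
Mean of differences = -0.8714
Numerator Σ(Δz_t−Δz̄)(Δz_{t+1}−Δz̄) = -76.7722
Denominator Σ(Δz_t−Δz̄)² = 150.3343
r_1(Δz) = -76.7722 / 150.3343 = -0.511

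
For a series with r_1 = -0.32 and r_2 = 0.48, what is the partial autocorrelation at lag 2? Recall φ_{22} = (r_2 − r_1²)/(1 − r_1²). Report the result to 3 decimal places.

φ_{22} = (r_2 − r_1²) / (1 − r_1²)
r_1² = (-0.32)² = 0.1024
Numerator = 0.48 − 0.1024 = 0.3776; denominator = 1 − 0.1024 = 0.8976
φ_{22} = 0.3776 / 0.8976 = 0.421

0.421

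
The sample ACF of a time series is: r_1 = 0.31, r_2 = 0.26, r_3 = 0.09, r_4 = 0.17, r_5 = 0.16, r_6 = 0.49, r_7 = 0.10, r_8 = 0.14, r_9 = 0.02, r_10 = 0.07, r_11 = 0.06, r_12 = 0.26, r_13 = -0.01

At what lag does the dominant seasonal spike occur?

6

The largest autocorrelation is r_6 = 0.49; the remaining lags stay at or below 0.31. The elevated value at lag 1 (0.31), dropping to 0.26 at lag 2, reflects decaying short-term dependence rather than seasonality.
The dominant spike at lag 6 indicates a seasonal period of 6.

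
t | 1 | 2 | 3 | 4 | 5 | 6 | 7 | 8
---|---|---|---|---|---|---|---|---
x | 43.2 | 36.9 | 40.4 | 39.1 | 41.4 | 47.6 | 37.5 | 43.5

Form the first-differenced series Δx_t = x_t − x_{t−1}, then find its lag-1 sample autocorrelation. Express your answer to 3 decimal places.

First differences Δx: -6.3, 3.5, -1.3, 2.3, 6.2, -10.1, 6.0
Mean of differences = 0.0429
Numerator Σ(Δx_t−Δx̄)(Δx_{t+1}−Δx̄) = -138.5776
Denominator Σ(Δx_t−Δx̄)² = 235.3571
r_1(Δx) = -138.5776 / 235.3571 = -0.589

-0.589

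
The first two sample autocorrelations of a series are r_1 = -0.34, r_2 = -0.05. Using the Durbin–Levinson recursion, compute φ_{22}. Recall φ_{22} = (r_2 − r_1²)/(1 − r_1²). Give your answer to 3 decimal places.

-0.187

φ_{22} = (r_2 − r_1²) / (1 − r_1²)
r_1² = (-0.34)² = 0.1156
Numerator = -0.05 − 0.1156 = -0.1656; denominator = 1 − 0.1156 = 0.8844
φ_{22} = -0.1656 / 0.8844 = -0.187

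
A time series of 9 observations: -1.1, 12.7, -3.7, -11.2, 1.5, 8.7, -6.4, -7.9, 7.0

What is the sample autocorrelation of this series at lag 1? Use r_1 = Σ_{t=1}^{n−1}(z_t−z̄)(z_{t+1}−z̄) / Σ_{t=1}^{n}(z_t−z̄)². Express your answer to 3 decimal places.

Mean z̄ = (-1.1 + 12.7 − 3.7 − 11.2 + 1.5 + 8.7 − 6.4 − 7.9 + 7.0)/9 = -0.0444
Numerator Σ_{t=1}^{8}(z_t−z̄)(z_{t+1}−z̄) = -83.9720
Denominator Σ(z_t−z̄)² = 531.9222
r_1 = -83.9720 / 531.9222 = -0.158

-0.158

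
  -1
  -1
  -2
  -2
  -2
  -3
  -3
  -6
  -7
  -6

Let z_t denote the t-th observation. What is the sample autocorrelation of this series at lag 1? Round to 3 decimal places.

0.710

Mean z̄ = (-1 − 1 − 2 − 2 − 2 − 3 − 3 − 6 − 7 − 6)/10 = -3.3000
Numerator Σ_{t=1}^{9}(z_t−z̄)(z_{t+1}−z̄) = 31.3100
Denominator Σ(z_t−z̄)² = 44.1000
r_1 = 31.3100 / 44.1000 = 0.710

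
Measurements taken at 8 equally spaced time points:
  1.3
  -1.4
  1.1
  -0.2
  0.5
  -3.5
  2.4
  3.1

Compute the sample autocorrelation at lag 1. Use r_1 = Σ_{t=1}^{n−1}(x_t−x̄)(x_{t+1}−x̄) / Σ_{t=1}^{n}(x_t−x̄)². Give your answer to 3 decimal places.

-0.194

Mean x̄ = (1.3 − 1.4 + 1.1 − 0.2 + 0.5 − 3.5 + 2.4 + 3.1)/8 = 0.4125
Deviations from mean: 0.8875, -1.8125, 0.6875, -0.6125, 0.0875, -3.9125, 1.9875, 2.6875
Σ(x_t−x̄)(x_{t+1}−x̄) = (-1.6086) + (-1.2461) + (-0.4211) + (-0.0536) + (-0.3423) + (-7.7761) + (5.3414) = -6.1064
Denominator Σ(x_t−x̄)² = 31.4088
r_1 = -6.1064 / 31.4088 = -0.194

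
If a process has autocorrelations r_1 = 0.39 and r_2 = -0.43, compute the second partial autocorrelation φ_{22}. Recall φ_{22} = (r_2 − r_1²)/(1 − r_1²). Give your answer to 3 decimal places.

-0.687

φ_{22} = (r_2 − r_1²) / (1 − r_1²)
r_1² = (0.39)² = 0.1521
Numerator = -0.43 − 0.1521 = -0.5821; denominator = 1 − 0.1521 = 0.8479
φ_{22} = -0.5821 / 0.8479 = -0.687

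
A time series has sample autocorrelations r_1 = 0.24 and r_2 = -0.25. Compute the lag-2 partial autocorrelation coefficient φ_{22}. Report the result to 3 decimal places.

φ_{22} = (r_2 − r_1²) / (1 − r_1²)
r_1² = (0.24)² = 0.0576
Numerator = -0.25 − 0.0576 = -0.3076; denominator = 1 − 0.0576 = 0.9424
φ_{22} = -0.3076 / 0.9424 = -0.326

-0.326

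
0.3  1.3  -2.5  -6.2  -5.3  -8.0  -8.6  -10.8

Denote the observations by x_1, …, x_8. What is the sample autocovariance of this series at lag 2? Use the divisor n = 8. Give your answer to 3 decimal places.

Mean x̄ = (0.3 + 1.3 − 2.5 − 6.2 − 5.3 − 8.0 − 8.6 − 10.8)/8 = -4.9750
Deviations: 5.2750, 6.2750, 2.4750, -1.2250, -0.3250, -3.0250, -3.6250, -5.8250
Σ_{t=1}^{6}(x_t−x̄)(x_{t+2}−x̄) = 27.0688
γ_2 = 27.0688 / 8 = 3.384

3.384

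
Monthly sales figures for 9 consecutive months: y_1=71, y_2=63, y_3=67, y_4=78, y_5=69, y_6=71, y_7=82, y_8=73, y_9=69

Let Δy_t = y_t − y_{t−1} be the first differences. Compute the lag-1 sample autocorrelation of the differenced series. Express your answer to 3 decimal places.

-0.285

First differences Δy: -8, 4, 11, -9, 2, 11, -9, -4
Mean of differences = -0.2500
Numerator Σ(Δy_t−Δȳ)(Δy_{t+1}−Δȳ) = -143.5625
Denominator Σ(Δy_t−Δȳ)² = 503.5000
r_1(Δy) = -143.5625 / 503.5000 = -0.285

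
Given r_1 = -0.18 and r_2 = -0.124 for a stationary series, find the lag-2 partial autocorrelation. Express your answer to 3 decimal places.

φ_{22} = (r_2 − r_1²) / (1 − r_1²)
r_1² = (-0.18)² = 0.0324
Numerator = -0.124 − 0.0324 = -0.1564; denominator = 1 − 0.0324 = 0.9676
φ_{22} = -0.1564 / 0.9676 = -0.162

-0.162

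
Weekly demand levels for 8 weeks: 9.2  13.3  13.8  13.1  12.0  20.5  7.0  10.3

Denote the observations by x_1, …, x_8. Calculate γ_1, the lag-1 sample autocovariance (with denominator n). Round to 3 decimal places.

-4.570

Mean x̄ = (9.2 + 13.3 + 13.8 + 13.1 + 12.0 + 20.5 + 7.0 + 10.3)/8 = 12.4000
Σ_{t=1}^{7}(x_t−x̄)(x_{t+1}−x̄) = -36.5600
γ_1 = -36.5600 / 8 = -4.570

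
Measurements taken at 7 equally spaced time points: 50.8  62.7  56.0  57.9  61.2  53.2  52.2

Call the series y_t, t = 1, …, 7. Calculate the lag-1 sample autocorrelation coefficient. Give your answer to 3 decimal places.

Mean ȳ = (50.8 + 62.7 + 56.0 + 57.9 + 61.2 + 53.2 + 52.2)/7 = 56.2857
Σ(y_t−ȳ)(y_{t+1}−ȳ) = (-35.1869) + (-1.8327) + (-0.4612) + (7.9331) + (-15.1641) + (12.6073) = -32.1045
Denominator Σ(y_t−ȳ)² = 124.2886
r_1 = -32.1045 / 124.2886 = -0.258

-0.258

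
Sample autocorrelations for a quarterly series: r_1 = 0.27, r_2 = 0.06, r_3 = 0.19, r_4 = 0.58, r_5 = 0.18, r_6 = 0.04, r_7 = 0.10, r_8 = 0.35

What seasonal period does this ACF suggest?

The largest autocorrelation is r_4 = 0.58, with a weaker echo at lag 8 (0.35); the remaining lags stay at or below 0.27. The elevated value at lag 1 (0.27), dropping to 0.06 at lag 2, reflects decaying short-term dependence rather than seasonality.
The dominant spike at lag 4 indicates a seasonal period of 4.

4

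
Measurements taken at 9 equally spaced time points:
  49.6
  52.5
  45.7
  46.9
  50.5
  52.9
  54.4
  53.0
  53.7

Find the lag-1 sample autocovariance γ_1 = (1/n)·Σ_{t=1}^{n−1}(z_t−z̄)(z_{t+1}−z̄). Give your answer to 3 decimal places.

3.496

Mean z̄ = (49.6 + 52.5 + 45.7 + 46.9 + 50.5 + 52.9 + 54.4 + 53.0 + 53.7)/9 = 51.0222
Σ_{t=1}^{8}(z_t−z̄)(z_{t+1}−z̄) = 31.4640
γ_1 = 31.4640 / 9 = 3.496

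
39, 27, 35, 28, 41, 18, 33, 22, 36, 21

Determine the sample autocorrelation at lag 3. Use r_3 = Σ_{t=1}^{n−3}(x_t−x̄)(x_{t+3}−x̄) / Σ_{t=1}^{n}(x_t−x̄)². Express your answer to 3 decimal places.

Mean x̄ = (39 + 27 + 35 + 28 + 41 + 18 + 33 + 22 + 36 + 21)/10 = 30.0000
Numerator Σ_{t=1}^{7}(x_t−x̄)(x_{t+3}−x̄) = -304.0000
Denominator Σ(x_t−x̄)² = 574.0000
r_3 = -304.0000 / 574.0000 = -0.530

-0.530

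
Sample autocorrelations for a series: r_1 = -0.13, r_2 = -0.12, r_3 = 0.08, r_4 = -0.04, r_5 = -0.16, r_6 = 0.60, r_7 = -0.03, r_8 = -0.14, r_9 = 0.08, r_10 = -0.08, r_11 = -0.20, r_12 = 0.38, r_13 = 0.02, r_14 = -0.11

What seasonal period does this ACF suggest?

6

The largest autocorrelation is r_6 = 0.60, with a weaker echo at lag 12 (0.38); the remaining lags stay at or below 0.08.
The dominant spike at lag 6 indicates a seasonal period of 6.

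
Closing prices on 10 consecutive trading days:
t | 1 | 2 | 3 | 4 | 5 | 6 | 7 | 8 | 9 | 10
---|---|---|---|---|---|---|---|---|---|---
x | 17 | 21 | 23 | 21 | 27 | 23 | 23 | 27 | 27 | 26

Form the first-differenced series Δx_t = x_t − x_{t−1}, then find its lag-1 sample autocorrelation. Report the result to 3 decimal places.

-0.464

First differences Δx: 4, 2, -2, 6, -4, 0, 4, 0, -1
Mean of differences = 1.0000
Numerator Σ(Δx_t−Δx̄)(Δx_{t+1}−Δx̄) = -39.0000
Denominator Σ(Δx_t−Δx̄)² = 84.0000
r_1(Δx) = -39.0000 / 84.0000 = -0.464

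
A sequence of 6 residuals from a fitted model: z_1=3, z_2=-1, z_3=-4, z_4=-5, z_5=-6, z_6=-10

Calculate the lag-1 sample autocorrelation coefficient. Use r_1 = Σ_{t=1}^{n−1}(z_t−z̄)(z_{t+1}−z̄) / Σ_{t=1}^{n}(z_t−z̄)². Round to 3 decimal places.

0.354

Mean z̄ = (3 − 1 − 4 − 5 − 6 − 10)/6 = -3.8333
Deviations from mean: 6.8333, 2.8333, -0.1667, -1.1667, -2.1667, -6.1667
Σ(z_t−z̄)(z_{t+1}−z̄) = (19.3611) + (-0.4722) + (0.1944) + (2.5278) + (13.3611) = 34.9722
Denominator Σ(z_t−z̄)² = 98.8333
r_1 = 34.9722 / 98.8333 = 0.354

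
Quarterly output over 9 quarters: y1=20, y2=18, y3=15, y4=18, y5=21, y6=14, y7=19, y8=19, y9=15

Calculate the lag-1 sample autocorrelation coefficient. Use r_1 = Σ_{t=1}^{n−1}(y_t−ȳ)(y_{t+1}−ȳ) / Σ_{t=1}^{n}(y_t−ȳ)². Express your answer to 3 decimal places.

-0.391

Mean ȳ = (20 + 18 + 15 + 18 + 21 + 14 + 19 + 19 + 15)/9 = 17.6667
Numerator Σ_{t=1}^{8}(y_t−ȳ)(y_{t+1}−ȳ) = -18.7778
Denominator Σ(y_t−ȳ)² = 48.0000
r_1 = -18.7778 / 48.0000 = -0.391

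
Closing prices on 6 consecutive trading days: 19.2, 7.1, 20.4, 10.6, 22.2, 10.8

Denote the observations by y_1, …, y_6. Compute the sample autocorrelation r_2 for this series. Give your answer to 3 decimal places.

0.579

Mean ȳ = (19.2 + 7.1 + 20.4 + 10.6 + 22.2 + 10.8)/6 = 15.0500
Deviations from mean: 4.1500, -7.9500, 5.3500, -4.4500, 7.1500, -4.2500
Σ(y_t−ȳ)(y_{t+2}−ȳ) = (22.2025) + (35.3775) + (38.2525) + (18.9125) = 114.7450
Denominator Σ(y_t−ȳ)² = 198.0350
r_2 = 114.7450 / 198.0350 = 0.579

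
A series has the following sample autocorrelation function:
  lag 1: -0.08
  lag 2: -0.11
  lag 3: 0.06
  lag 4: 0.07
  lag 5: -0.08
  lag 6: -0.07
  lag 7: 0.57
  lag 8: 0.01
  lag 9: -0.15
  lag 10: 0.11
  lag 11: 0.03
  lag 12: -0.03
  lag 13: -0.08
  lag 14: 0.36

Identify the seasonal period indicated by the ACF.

7

The largest autocorrelation is r_7 = 0.57, with a weaker echo at lag 14 (0.36); the remaining lags stay at or below 0.11.
The dominant spike at lag 7 indicates a seasonal period of 7.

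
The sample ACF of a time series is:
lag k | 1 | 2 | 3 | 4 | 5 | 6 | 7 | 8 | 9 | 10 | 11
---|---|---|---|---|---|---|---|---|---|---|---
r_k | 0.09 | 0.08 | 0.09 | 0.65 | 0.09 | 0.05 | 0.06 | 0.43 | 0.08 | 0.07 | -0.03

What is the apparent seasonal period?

4

The largest autocorrelation is r_4 = 0.65, with a weaker echo at lag 8 (0.43); the remaining lags stay at or below 0.09.
The dominant spike at lag 4 indicates a seasonal period of 4.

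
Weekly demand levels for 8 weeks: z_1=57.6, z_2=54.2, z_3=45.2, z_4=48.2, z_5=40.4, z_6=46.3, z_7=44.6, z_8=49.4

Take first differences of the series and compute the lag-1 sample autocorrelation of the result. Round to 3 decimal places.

-0.453

First differences Δz: -3.4, -9.0, 3.0, -7.8, 5.9, -1.7, 4.8
Mean of differences = -1.1714
Numerator Σ(Δz_t−Δz̄)(Δz_{t+1}−Δz̄) = -96.6280
Denominator Σ(Δz_t−Δz̄)² = 213.5343
r_1(Δz) = -96.6280 / 213.5343 = -0.453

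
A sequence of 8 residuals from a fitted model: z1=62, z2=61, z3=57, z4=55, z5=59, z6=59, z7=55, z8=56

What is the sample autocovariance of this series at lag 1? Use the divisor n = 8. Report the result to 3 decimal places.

Mean z̄ = (62 + 61 + 57 + 55 + 59 + 59 + 55 + 56)/8 = 58.0000
Deviations: 4.0000, 3.0000, -1.0000, -3.0000, 1.0000, 1.0000, -3.0000, -2.0000
Σ_{t=1}^{7}(z_t−z̄)(z_{t+1}−z̄) = 13.0000
γ_1 = 13.0000 / 8 = 1.625

1.625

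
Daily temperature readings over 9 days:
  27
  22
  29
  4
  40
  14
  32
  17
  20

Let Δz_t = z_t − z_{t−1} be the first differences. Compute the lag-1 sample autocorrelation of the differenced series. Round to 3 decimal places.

First differences Δz: -5, 7, -25, 36, -26, 18, -15, 3
Mean of differences = -0.8750
Numerator Σ(Δz_t−Δz̄)(Δz_{t+1}−Δz̄) = -2834.1406
Denominator Σ(Δz_t−Δz̄)² = 3222.8750
r_1(Δz) = -2834.1406 / 3222.8750 = -0.879

-0.879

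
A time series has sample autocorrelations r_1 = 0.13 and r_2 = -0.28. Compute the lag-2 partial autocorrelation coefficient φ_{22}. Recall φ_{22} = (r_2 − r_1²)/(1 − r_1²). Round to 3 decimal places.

-0.302

φ_{22} = (r_2 − r_1²) / (1 − r_1²)
r_1² = (0.13)² = 0.0169
Numerator = -0.28 − 0.0169 = -0.2969; denominator = 1 − 0.0169 = 0.9831
φ_{22} = -0.2969 / 0.9831 = -0.302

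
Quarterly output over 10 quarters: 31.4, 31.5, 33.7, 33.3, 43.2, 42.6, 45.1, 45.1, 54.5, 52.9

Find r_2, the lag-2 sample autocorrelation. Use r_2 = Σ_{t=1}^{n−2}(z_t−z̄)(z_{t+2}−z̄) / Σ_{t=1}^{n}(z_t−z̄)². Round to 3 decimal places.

Mean z̄ = (31.4 + 31.5 + 33.7 + 33.3 + 43.2 + 42.6 + 45.1 + 45.1 + 54.5 + 52.9)/10 = 41.3300
Numerator Σ_{t=1}^{8}(z_t−z̄)(z_{t+2}−z̄) = 235.3422
Denominator Σ(z_t−z̄)² = 658.7810
r_2 = 235.3422 / 658.7810 = 0.357

0.357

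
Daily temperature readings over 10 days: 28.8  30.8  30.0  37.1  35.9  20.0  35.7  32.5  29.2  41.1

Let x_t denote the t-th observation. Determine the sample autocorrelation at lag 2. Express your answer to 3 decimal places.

-0.216

Mean x̄ = (28.8 + 30.8 + 30.0 + 37.1 + 35.9 + 20.0 + 35.7 + 32.5 + 29.2 + 41.1)/10 = 32.1100
Numerator Σ_{t=1}^{8}(x_t−x̄)(x_{t+2}−x̄) = -66.0362
Denominator Σ(x_t−x̄)² = 305.3690
r_2 = -66.0362 / 305.3690 = -0.216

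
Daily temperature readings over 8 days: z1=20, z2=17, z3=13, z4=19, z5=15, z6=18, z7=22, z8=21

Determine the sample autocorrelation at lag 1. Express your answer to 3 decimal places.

Mean z̄ = (20 + 17 + 13 + 19 + 15 + 18 + 22 + 21)/8 = 18.1250
Deviations from mean: 1.8750, -1.1250, -5.1250, 0.8750, -3.1250, -0.1250, 3.8750, 2.8750
Numerator Σ_{t=1}^{7}(z_t−z̄)(z_{t+1}−z̄) = 7.4844
Denominator Σ(z_t−z̄)² = 64.8750
r_1 = 7.4844 / 64.8750 = 0.115

0.115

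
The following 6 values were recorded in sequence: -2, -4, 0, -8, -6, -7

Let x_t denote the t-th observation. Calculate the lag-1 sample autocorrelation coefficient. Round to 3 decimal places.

Mean x̄ = (-2 − 4 + 0 − 8 − 6 − 7)/6 = -4.5000
Deviations from mean: 2.5000, 0.5000, 4.5000, -3.5000, -1.5000, -2.5000
Numerator Σ_{t=1}^{5}(x_t−x̄)(x_{t+1}−x̄) = -3.2500
Denominator Σ(x_t−x̄)² = 47.5000
r_1 = -3.2500 / 47.5000 = -0.068

-0.068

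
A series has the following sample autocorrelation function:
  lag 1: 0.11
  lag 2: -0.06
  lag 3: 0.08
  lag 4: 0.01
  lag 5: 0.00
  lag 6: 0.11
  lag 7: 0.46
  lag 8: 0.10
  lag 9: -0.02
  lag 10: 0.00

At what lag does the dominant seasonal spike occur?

The largest autocorrelation is r_7 = 0.46; the remaining lags stay at or below 0.11.
The dominant spike at lag 7 indicates a seasonal period of 7.

7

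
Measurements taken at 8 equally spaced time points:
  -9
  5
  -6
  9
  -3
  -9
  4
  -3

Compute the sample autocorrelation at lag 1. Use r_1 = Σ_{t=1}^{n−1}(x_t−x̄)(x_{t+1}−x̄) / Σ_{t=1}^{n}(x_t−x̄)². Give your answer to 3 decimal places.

Mean x̄ = (-9 + 5 − 6 + 9 − 3 − 9 + 4 − 3)/8 = -1.5000
Deviations from mean: -7.5000, 6.5000, -4.5000, 10.5000, -1.5000, -7.5000, 5.5000, -1.5000
Σ(x_t−x̄)(x_{t+1}−x̄) = (-48.7500) + (-29.2500) + (-47.2500) + (-15.7500) + (11.2500) + (-41.2500) + (-8.2500) = -179.2500
Denominator Σ(x_t−x̄)² = 320.0000
r_1 = -179.2500 / 320.0000 = -0.560

-0.560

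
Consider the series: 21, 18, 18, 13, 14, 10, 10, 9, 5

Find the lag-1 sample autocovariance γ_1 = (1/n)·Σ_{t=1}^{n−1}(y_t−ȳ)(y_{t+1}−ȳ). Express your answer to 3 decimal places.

12.764

Mean ȳ = (21 + 18 + 18 + 13 + 14 + 10 + 10 + 9 + 5)/9 = 13.1111
Σ_{t=1}^{8}(y_t−ȳ)(y_{t+1}−ȳ) = 114.8765
γ_1 = 114.8765 / 9 = 12.764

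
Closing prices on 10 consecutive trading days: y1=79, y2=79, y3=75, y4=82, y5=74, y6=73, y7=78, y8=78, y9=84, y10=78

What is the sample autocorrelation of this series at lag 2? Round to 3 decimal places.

-0.067

Mean ȳ = (79 + 79 + 75 + 82 + 74 + 73 + 78 + 78 + 84 + 78)/10 = 78.0000
Numerator Σ_{t=1}^{8}(y_t−ȳ)(y_{t+2}−ȳ) = -7.0000
Denominator Σ(y_t−ȳ)² = 104.0000
r_2 = -7.0000 / 104.0000 = -0.067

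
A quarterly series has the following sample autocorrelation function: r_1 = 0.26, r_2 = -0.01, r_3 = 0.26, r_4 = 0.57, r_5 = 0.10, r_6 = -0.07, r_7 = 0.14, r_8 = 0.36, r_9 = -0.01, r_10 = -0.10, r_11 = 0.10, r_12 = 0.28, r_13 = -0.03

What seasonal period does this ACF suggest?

4

The largest autocorrelation is r_4 = 0.57, with weaker echoes at lags 8 (0.36) and 12 (0.28); the remaining lags stay at or below 0.26.
The dominant spike at lag 4 indicates a seasonal period of 4.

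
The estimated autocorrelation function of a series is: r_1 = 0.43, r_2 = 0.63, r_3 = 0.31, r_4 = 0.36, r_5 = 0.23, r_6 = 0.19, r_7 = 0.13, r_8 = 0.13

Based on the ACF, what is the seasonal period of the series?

The largest autocorrelation is r_2 = 0.63; the remaining lags stay at or below 0.43.
The dominant spike at lag 2 indicates a seasonal period of 2.

2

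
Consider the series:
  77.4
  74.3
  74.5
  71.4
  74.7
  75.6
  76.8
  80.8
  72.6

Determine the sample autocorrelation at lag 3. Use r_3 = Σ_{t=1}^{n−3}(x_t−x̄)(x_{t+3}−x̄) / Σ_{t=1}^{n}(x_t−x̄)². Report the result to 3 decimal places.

-0.286

Mean x̄ = (77.4 + 74.3 + 74.5 + 71.4 + 74.7 + 75.6 + 76.8 + 80.8 + 72.6)/9 = 75.3444
Σ(x_t−x̄)(x_{t+3}−x̄) = (-8.1080) + (0.6731) + (-0.2158) + (-5.7414) + (-3.5158) + (-0.7014) = -17.6093
Denominator Σ(x_t−x̄)² = 61.4822
r_3 = -17.6093 / 61.4822 = -0.286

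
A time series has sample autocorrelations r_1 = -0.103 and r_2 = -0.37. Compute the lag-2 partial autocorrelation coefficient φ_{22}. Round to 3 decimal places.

φ_{22} = (r_2 − r_1²) / (1 − r_1²)
r_1² = (-0.103)² = 0.010609
Numerator = -0.37 − 0.0106 = -0.3806; denominator = 1 − 0.0106 = 0.9894
φ_{22} = -0.3806 / 0.9894 = -0.385

-0.385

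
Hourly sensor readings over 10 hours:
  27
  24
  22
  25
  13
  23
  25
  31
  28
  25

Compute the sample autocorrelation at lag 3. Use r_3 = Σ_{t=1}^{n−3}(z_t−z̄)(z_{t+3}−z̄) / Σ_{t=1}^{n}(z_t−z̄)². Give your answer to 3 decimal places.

-0.353

Mean z̄ = (27 + 24 + 22 + 25 + 13 + 23 + 25 + 31 + 28 + 25)/10 = 24.3000
Numerator Σ_{t=1}^{7}(z_t−z̄)(z_{t+3}−z̄) = -71.2700
Denominator Σ(z_t−z̄)² = 202.1000
r_3 = -71.2700 / 202.1000 = -0.353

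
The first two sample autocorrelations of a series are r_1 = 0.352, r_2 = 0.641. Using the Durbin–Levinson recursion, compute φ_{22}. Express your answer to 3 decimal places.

0.590

φ_{22} = (r_2 − r_1²) / (1 − r_1²)
r_1² = (0.352)² = 0.123904
Numerator = 0.641 − 0.1239 = 0.5171; denominator = 1 − 0.1239 = 0.8761
φ_{22} = 0.5171 / 0.8761 = 0.590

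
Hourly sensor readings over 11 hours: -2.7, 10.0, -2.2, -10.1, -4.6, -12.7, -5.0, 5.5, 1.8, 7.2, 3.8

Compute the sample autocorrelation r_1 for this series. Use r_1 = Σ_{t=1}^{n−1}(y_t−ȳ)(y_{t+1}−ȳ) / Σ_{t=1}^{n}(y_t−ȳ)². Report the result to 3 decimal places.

Mean ȳ = (-2.7 + 10.0 − 2.2 − 10.1 − 4.6 − 12.7 − 5.0 + 5.5 + 1.8 + 7.2 + 3.8)/11 = -0.8182
Numerator Σ_{t=1}^{10}(y_t−ȳ)(y_{t+1}−ȳ) = 155.3869
Denominator Σ(y_t−ȳ)² = 513.9964
r_1 = 155.3869 / 513.9964 = 0.302

0.302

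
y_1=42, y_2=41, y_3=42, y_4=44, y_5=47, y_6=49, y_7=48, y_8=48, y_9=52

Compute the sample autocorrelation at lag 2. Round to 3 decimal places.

Mean ȳ = (42 + 41 + 42 + 44 + 47 + 49 + 48 + 48 + 52)/9 = 45.8889
Σ(y_t−ȳ)(y_{t+2}−ȳ) = (15.1235) + (9.2346) + (-4.3210) + (-5.8765) + (2.3457) + (6.5679) + (12.9012) = 35.9753
Denominator Σ(y_t−ȳ)² = 114.8889
r_2 = 35.9753 / 114.8889 = 0.313

0.313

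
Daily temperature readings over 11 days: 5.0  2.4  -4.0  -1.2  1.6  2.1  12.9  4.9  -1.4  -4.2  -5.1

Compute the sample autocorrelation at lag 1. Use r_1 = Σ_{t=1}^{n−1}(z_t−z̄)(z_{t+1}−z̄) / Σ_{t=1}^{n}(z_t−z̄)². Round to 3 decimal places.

Mean z̄ = (5.0 + 2.4 − 4.0 − 1.2 + 1.6 + 2.1 + 12.9 + 4.9 − 1.4 − 4.2 − 5.1)/11 = 1.1818
Numerator Σ_{t=1}^{10}(z_t−z̄)(z_{t+1}−z̄) = 102.5015
Denominator Σ(z_t−z̄)² = 275.8364
r_1 = 102.5015 / 275.8364 = 0.372

0.372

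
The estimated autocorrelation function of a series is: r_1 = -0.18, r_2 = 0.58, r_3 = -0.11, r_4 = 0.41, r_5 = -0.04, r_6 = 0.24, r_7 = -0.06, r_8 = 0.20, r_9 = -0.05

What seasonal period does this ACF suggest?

2

The largest autocorrelation is r_2 = 0.58, with weaker echoes at lags 4 (0.41), 6 (0.24) and 8 (0.20); the remaining lags stay at or below -0.04.
The dominant spike at lag 2 indicates a seasonal period of 2.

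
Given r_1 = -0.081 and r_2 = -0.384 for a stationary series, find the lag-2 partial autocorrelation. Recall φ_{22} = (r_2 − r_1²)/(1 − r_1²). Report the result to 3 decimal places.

φ_{22} = (r_2 − r_1²) / (1 − r_1²)
r_1² = (-0.081)² = 0.006561
Numerator = -0.384 − 0.0066 = -0.3906; denominator = 1 − 0.0066 = 0.9934
φ_{22} = -0.3906 / 0.9934 = -0.393

-0.393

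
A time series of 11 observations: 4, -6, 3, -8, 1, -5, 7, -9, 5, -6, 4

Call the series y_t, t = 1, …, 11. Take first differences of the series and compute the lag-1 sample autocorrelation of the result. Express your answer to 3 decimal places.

-0.885

First differences Δy: -10, 9, -11, 9, -6, 12, -16, 14, -11, 10
Mean of differences = 0.0000
Numerator Σ(Δy_t−Δȳ)(Δy_{t+1}−Δȳ) = -1094.0000
Denominator Σ(Δy_t−Δȳ)² = 1236.0000
r_1(Δy) = -1094.0000 / 1236.0000 = -0.885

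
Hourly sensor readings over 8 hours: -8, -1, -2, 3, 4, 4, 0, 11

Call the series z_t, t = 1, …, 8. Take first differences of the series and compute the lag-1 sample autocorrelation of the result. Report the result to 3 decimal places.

First differences Δz: 7, -1, 5, 1, 0, -4, 11
Mean of differences = 2.7143
Numerator Σ(Δz_t−Δz̄)(Δz_{t+1}−Δz̄) = -61.0816
Denominator Σ(Δz_t−Δz̄)² = 161.4286
r_1(Δz) = -61.0816 / 161.4286 = -0.378

-0.378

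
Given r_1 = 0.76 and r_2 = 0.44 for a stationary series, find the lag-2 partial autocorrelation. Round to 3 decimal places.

φ_{22} = (r_2 − r_1²) / (1 − r_1²)
r_1² = (0.76)² = 0.5776
Numerator = 0.44 − 0.5776 = -0.1376; denominator = 1 − 0.5776 = 0.4224
φ_{22} = -0.1376 / 0.4224 = -0.326

-0.326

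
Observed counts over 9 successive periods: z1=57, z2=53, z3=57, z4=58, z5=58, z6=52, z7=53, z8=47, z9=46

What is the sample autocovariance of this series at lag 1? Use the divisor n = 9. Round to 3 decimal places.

8.743

Mean z̄ = (57 + 53 + 57 + 58 + 58 + 52 + 53 + 47 + 46)/9 = 53.4444
Σ_{t=1}^{8}(z_t−z̄)(z_{t+1}−z̄) = 78.6914
γ_1 = 78.6914 / 9 = 8.743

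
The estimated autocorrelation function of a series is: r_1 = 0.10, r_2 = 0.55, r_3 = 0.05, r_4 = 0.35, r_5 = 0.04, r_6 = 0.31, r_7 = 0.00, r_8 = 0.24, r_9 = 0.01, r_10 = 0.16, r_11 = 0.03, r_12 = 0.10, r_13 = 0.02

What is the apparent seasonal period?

The largest autocorrelation is r_2 = 0.55, with weaker echoes at lags 4 (0.35), 6 (0.31), 8 (0.24) and 10 (0.16); the remaining lags stay at or below 0.10.
The dominant spike at lag 2 indicates a seasonal period of 2.

2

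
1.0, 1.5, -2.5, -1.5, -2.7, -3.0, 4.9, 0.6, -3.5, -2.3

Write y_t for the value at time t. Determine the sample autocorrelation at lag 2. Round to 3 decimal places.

-0.487

Mean ȳ = (1.0 + 1.5 − 2.5 − 1.5 − 2.7 − 3.0 + 4.9 + 0.6 − 3.5 − 2.3)/10 = -0.7500
Numerator Σ_{t=1}^{8}(y_t−ȳ)(y_{t+2}−ȳ) = -31.3350
Denominator Σ(y_t−ȳ)² = 64.3250
r_2 = -31.3350 / 64.3250 = -0.487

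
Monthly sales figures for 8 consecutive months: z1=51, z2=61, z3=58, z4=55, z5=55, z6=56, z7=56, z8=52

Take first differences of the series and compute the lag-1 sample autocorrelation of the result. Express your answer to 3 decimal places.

First differences Δz: 10, -3, -3, 0, 1, 0, -4
Mean of differences = 0.1429
Numerator Σ(Δz_t−Δz̄)(Δz_{t+1}−Δz̄) = -20.3061
Denominator Σ(Δz_t−Δz̄)² = 134.8571
r_1(Δz) = -20.3061 / 134.8571 = -0.151

-0.151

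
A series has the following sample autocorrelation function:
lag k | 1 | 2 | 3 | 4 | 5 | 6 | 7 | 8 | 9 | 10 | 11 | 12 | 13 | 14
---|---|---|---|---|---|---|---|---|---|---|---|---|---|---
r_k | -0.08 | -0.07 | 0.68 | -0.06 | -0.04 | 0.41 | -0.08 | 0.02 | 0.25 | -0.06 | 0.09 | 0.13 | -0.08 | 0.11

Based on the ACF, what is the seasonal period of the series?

The largest autocorrelation is r_3 = 0.68, with weaker echoes at lags 6 (0.41) and 9 (0.25); the remaining lags stay at or below 0.13.
The dominant spike at lag 3 indicates a seasonal period of 3.

3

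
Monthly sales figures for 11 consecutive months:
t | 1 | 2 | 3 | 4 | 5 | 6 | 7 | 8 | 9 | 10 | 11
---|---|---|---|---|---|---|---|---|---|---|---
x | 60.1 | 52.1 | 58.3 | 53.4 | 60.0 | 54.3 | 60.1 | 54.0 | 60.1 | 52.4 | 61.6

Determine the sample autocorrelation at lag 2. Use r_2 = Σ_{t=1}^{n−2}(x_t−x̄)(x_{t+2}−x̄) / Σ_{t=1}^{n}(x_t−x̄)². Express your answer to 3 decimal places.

0.669

Mean x̄ = (60.1 + 52.1 + 58.3 + 53.4 + 60.0 + 54.3 + 60.1 + 54.0 + 60.1 + 52.4 + 61.6)/11 = 56.9455
Numerator Σ_{t=1}^{9}(x_t−x̄)(x_{t+2}−x̄) = 90.4195
Denominator Σ(x_t−x̄)² = 135.0673
r_2 = 90.4195 / 135.0673 = 0.669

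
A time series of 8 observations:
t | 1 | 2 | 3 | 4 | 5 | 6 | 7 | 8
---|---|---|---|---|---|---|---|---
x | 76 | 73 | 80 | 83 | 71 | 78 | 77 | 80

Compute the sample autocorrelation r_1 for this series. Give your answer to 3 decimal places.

-0.298

Mean x̄ = (76 + 73 + 80 + 83 + 71 + 78 + 77 + 80)/8 = 77.2500
Deviations from mean: -1.2500, -4.2500, 2.7500, 5.7500, -6.2500, 0.7500, -0.2500, 2.7500
Σ(x_t−x̄)(x_{t+1}−x̄) = (5.3125) + (-11.6875) + (15.8125) + (-35.9375) + (-4.6875) + (-0.1875) + (-0.6875) = -32.0625
Denominator Σ(x_t−x̄)² = 107.5000
r_1 = -32.0625 / 107.5000 = -0.298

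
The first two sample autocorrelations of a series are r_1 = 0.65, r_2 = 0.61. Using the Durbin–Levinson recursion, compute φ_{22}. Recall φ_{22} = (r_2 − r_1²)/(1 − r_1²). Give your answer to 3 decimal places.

φ_{22} = (r_2 − r_1²) / (1 − r_1²)
r_1² = (0.65)² = 0.4225
Numerator = 0.61 − 0.4225 = 0.1875; denominator = 1 − 0.4225 = 0.5775
φ_{22} = 0.1875 / 0.5775 = 0.325

0.325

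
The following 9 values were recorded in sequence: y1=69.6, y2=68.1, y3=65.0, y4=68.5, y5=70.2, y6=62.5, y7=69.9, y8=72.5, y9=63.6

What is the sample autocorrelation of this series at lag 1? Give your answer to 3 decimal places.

-0.382

Mean ȳ = (69.6 + 68.1 + 65.0 + 68.5 + 70.2 + 62.5 + 69.9 + 72.5 + 63.6)/9 = 67.7667
Numerator Σ_{t=1}^{8}(y_t−ȳ)(y_{t+1}−ȳ) = -34.2311
Denominator Σ(y_t−ȳ)² = 89.6400
r_1 = -34.2311 / 89.6400 = -0.382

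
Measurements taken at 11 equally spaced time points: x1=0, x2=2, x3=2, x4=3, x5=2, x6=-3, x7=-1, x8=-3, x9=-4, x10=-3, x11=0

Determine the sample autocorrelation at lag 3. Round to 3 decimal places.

0.039

Mean x̄ = (0 + 2 + 2 + 3 + 2 − 3 − 1 − 3 − 4 − 3 + 0)/11 = -0.4545
Numerator Σ_{t=1}^{8}(x_t−x̄)(x_{t+3}−x̄) = 2.4711
Denominator Σ(x_t−x̄)² = 62.7273
r_3 = 2.4711 / 62.7273 = 0.039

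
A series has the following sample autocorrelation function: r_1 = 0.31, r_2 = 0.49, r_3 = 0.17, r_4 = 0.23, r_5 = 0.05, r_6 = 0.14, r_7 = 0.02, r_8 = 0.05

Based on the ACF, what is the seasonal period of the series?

The largest autocorrelation is r_2 = 0.49; the remaining lags stay at or below 0.31.
The dominant spike at lag 2 indicates a seasonal period of 2.

2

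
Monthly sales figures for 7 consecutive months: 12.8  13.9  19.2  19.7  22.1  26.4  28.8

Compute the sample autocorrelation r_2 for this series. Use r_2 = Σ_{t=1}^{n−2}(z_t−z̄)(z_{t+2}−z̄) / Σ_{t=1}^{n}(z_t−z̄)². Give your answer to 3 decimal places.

0.103

Mean z̄ = (12.8 + 13.9 + 19.2 + 19.7 + 22.1 + 26.4 + 28.8)/7 = 20.4143
Deviations from mean: -7.6143, -6.5143, -1.2143, -0.7143, 1.6857, 5.9857, 8.3857
Σ(z_t−z̄)(z_{t+2}−z̄) = (9.2459) + (4.6531) + (-2.0469) + (-4.2755) + (14.1359) = 21.7124
Denominator Σ(z_t−z̄)² = 211.3886
r_2 = 21.7124 / 211.3886 = 0.103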